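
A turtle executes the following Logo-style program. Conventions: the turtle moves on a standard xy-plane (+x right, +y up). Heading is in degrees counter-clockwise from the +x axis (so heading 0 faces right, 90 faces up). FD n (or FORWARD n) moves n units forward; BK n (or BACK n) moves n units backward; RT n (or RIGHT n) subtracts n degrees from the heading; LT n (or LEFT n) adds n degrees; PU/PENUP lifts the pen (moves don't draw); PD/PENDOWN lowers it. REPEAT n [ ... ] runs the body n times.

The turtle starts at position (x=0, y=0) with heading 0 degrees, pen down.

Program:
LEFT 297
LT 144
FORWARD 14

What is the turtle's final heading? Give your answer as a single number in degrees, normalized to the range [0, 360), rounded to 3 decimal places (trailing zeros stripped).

Answer: 81

Derivation:
Executing turtle program step by step:
Start: pos=(0,0), heading=0, pen down
LT 297: heading 0 -> 297
LT 144: heading 297 -> 81
FD 14: (0,0) -> (2.19,13.828) [heading=81, draw]
Final: pos=(2.19,13.828), heading=81, 1 segment(s) drawn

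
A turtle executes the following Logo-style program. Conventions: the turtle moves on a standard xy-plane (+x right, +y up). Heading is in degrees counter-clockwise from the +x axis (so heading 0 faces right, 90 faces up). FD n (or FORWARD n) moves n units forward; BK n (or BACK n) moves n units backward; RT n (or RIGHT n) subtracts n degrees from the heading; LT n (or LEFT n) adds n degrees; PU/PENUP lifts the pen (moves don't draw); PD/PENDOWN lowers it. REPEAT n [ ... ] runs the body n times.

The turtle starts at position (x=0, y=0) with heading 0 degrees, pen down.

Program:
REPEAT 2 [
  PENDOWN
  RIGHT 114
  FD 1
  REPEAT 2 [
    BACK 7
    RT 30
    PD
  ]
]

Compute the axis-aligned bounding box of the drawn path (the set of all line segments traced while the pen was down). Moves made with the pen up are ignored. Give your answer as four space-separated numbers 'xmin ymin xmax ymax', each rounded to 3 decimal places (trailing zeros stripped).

Answer: -0.407 -0.914 8.413 10.547

Derivation:
Executing turtle program step by step:
Start: pos=(0,0), heading=0, pen down
REPEAT 2 [
  -- iteration 1/2 --
  PD: pen down
  RT 114: heading 0 -> 246
  FD 1: (0,0) -> (-0.407,-0.914) [heading=246, draw]
  REPEAT 2 [
    -- iteration 1/2 --
    BK 7: (-0.407,-0.914) -> (2.44,5.481) [heading=246, draw]
    RT 30: heading 246 -> 216
    PD: pen down
    -- iteration 2/2 --
    BK 7: (2.44,5.481) -> (8.104,9.596) [heading=216, draw]
    RT 30: heading 216 -> 186
    PD: pen down
  ]
  -- iteration 2/2 --
  PD: pen down
  RT 114: heading 186 -> 72
  FD 1: (8.104,9.596) -> (8.413,10.547) [heading=72, draw]
  REPEAT 2 [
    -- iteration 1/2 --
    BK 7: (8.413,10.547) -> (6.249,3.889) [heading=72, draw]
    RT 30: heading 72 -> 42
    PD: pen down
    -- iteration 2/2 --
    BK 7: (6.249,3.889) -> (1.047,-0.794) [heading=42, draw]
    RT 30: heading 42 -> 12
    PD: pen down
  ]
]
Final: pos=(1.047,-0.794), heading=12, 6 segment(s) drawn

Segment endpoints: x in {-0.407, 0, 1.047, 2.44, 6.249, 8.104, 8.413}, y in {-0.914, -0.794, 0, 3.889, 5.481, 9.596, 10.547}
xmin=-0.407, ymin=-0.914, xmax=8.413, ymax=10.547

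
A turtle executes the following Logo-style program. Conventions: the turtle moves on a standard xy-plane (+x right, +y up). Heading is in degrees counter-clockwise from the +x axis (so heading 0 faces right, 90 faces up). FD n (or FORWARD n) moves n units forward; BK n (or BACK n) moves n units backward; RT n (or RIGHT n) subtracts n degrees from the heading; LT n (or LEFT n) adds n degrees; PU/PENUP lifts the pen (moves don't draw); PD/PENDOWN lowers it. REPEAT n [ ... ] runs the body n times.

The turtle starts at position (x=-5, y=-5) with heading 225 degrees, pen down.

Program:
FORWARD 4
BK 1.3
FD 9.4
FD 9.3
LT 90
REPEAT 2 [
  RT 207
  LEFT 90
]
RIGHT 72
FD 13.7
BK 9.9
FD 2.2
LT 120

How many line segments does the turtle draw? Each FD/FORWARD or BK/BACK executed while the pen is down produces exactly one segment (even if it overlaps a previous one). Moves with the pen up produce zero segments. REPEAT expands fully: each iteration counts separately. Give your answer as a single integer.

Answer: 7

Derivation:
Executing turtle program step by step:
Start: pos=(-5,-5), heading=225, pen down
FD 4: (-5,-5) -> (-7.828,-7.828) [heading=225, draw]
BK 1.3: (-7.828,-7.828) -> (-6.909,-6.909) [heading=225, draw]
FD 9.4: (-6.909,-6.909) -> (-13.556,-13.556) [heading=225, draw]
FD 9.3: (-13.556,-13.556) -> (-20.132,-20.132) [heading=225, draw]
LT 90: heading 225 -> 315
REPEAT 2 [
  -- iteration 1/2 --
  RT 207: heading 315 -> 108
  LT 90: heading 108 -> 198
  -- iteration 2/2 --
  RT 207: heading 198 -> 351
  LT 90: heading 351 -> 81
]
RT 72: heading 81 -> 9
FD 13.7: (-20.132,-20.132) -> (-6.601,-17.989) [heading=9, draw]
BK 9.9: (-6.601,-17.989) -> (-16.379,-19.538) [heading=9, draw]
FD 2.2: (-16.379,-19.538) -> (-14.206,-19.193) [heading=9, draw]
LT 120: heading 9 -> 129
Final: pos=(-14.206,-19.193), heading=129, 7 segment(s) drawn
Segments drawn: 7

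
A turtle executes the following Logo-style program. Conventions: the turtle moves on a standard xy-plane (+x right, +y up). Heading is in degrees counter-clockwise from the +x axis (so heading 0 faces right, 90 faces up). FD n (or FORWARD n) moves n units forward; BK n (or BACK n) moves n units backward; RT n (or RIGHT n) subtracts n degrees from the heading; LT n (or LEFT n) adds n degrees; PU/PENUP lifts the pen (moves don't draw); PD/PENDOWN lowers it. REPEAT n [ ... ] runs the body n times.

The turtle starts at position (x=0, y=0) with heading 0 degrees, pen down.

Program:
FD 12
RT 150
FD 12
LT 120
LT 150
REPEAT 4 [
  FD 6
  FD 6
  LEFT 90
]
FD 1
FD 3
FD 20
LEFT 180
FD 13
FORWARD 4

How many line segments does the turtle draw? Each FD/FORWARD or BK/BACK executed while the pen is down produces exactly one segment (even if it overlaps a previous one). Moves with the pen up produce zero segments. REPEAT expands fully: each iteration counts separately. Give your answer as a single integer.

Answer: 15

Derivation:
Executing turtle program step by step:
Start: pos=(0,0), heading=0, pen down
FD 12: (0,0) -> (12,0) [heading=0, draw]
RT 150: heading 0 -> 210
FD 12: (12,0) -> (1.608,-6) [heading=210, draw]
LT 120: heading 210 -> 330
LT 150: heading 330 -> 120
REPEAT 4 [
  -- iteration 1/4 --
  FD 6: (1.608,-6) -> (-1.392,-0.804) [heading=120, draw]
  FD 6: (-1.392,-0.804) -> (-4.392,4.392) [heading=120, draw]
  LT 90: heading 120 -> 210
  -- iteration 2/4 --
  FD 6: (-4.392,4.392) -> (-9.588,1.392) [heading=210, draw]
  FD 6: (-9.588,1.392) -> (-14.785,-1.608) [heading=210, draw]
  LT 90: heading 210 -> 300
  -- iteration 3/4 --
  FD 6: (-14.785,-1.608) -> (-11.785,-6.804) [heading=300, draw]
  FD 6: (-11.785,-6.804) -> (-8.785,-12) [heading=300, draw]
  LT 90: heading 300 -> 30
  -- iteration 4/4 --
  FD 6: (-8.785,-12) -> (-3.588,-9) [heading=30, draw]
  FD 6: (-3.588,-9) -> (1.608,-6) [heading=30, draw]
  LT 90: heading 30 -> 120
]
FD 1: (1.608,-6) -> (1.108,-5.134) [heading=120, draw]
FD 3: (1.108,-5.134) -> (-0.392,-2.536) [heading=120, draw]
FD 20: (-0.392,-2.536) -> (-10.392,14.785) [heading=120, draw]
LT 180: heading 120 -> 300
FD 13: (-10.392,14.785) -> (-3.892,3.526) [heading=300, draw]
FD 4: (-3.892,3.526) -> (-1.892,0.062) [heading=300, draw]
Final: pos=(-1.892,0.062), heading=300, 15 segment(s) drawn
Segments drawn: 15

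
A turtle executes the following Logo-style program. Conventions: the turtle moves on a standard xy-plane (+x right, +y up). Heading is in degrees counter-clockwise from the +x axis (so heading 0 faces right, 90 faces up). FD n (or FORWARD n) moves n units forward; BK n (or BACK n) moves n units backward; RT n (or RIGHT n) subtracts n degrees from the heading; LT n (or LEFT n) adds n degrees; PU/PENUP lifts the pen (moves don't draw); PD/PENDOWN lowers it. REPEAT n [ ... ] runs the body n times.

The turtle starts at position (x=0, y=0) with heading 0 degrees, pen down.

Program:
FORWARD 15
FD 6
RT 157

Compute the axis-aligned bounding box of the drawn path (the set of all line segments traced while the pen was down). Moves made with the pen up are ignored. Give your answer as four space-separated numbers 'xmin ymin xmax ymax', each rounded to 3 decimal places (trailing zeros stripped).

Executing turtle program step by step:
Start: pos=(0,0), heading=0, pen down
FD 15: (0,0) -> (15,0) [heading=0, draw]
FD 6: (15,0) -> (21,0) [heading=0, draw]
RT 157: heading 0 -> 203
Final: pos=(21,0), heading=203, 2 segment(s) drawn

Segment endpoints: x in {0, 15, 21}, y in {0}
xmin=0, ymin=0, xmax=21, ymax=0

Answer: 0 0 21 0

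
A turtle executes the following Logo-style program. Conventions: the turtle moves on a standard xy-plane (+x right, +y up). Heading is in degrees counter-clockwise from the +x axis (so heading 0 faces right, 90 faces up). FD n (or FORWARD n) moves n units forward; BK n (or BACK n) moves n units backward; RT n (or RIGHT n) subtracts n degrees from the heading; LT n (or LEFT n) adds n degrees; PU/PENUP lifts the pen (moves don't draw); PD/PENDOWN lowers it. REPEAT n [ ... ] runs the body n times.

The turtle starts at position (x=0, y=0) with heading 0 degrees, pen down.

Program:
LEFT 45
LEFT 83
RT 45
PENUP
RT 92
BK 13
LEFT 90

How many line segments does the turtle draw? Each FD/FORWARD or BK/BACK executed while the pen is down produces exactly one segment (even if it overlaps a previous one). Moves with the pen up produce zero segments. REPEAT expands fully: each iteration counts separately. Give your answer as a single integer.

Answer: 0

Derivation:
Executing turtle program step by step:
Start: pos=(0,0), heading=0, pen down
LT 45: heading 0 -> 45
LT 83: heading 45 -> 128
RT 45: heading 128 -> 83
PU: pen up
RT 92: heading 83 -> 351
BK 13: (0,0) -> (-12.84,2.034) [heading=351, move]
LT 90: heading 351 -> 81
Final: pos=(-12.84,2.034), heading=81, 0 segment(s) drawn
Segments drawn: 0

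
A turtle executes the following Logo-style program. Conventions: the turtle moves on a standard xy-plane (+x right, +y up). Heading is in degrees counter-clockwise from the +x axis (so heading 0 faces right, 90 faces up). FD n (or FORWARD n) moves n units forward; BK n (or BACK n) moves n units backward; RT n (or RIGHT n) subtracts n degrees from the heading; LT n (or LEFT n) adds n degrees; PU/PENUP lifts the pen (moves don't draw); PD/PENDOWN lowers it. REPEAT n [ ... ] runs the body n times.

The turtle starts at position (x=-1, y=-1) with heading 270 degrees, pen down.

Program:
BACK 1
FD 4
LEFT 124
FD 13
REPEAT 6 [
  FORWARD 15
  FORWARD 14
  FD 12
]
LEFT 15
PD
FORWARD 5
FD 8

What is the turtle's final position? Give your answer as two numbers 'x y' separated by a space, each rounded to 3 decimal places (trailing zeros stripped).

Executing turtle program step by step:
Start: pos=(-1,-1), heading=270, pen down
BK 1: (-1,-1) -> (-1,0) [heading=270, draw]
FD 4: (-1,0) -> (-1,-4) [heading=270, draw]
LT 124: heading 270 -> 34
FD 13: (-1,-4) -> (9.777,3.27) [heading=34, draw]
REPEAT 6 [
  -- iteration 1/6 --
  FD 15: (9.777,3.27) -> (22.213,11.657) [heading=34, draw]
  FD 14: (22.213,11.657) -> (33.82,19.486) [heading=34, draw]
  FD 12: (33.82,19.486) -> (43.768,26.196) [heading=34, draw]
  -- iteration 2/6 --
  FD 15: (43.768,26.196) -> (56.204,34.584) [heading=34, draw]
  FD 14: (56.204,34.584) -> (67.81,42.413) [heading=34, draw]
  FD 12: (67.81,42.413) -> (77.759,49.123) [heading=34, draw]
  -- iteration 3/6 --
  FD 15: (77.759,49.123) -> (90.194,57.511) [heading=34, draw]
  FD 14: (90.194,57.511) -> (101.801,65.34) [heading=34, draw]
  FD 12: (101.801,65.34) -> (111.749,72.05) [heading=34, draw]
  -- iteration 4/6 --
  FD 15: (111.749,72.05) -> (124.185,80.438) [heading=34, draw]
  FD 14: (124.185,80.438) -> (135.791,88.267) [heading=34, draw]
  FD 12: (135.791,88.267) -> (145.74,94.977) [heading=34, draw]
  -- iteration 5/6 --
  FD 15: (145.74,94.977) -> (158.175,103.365) [heading=34, draw]
  FD 14: (158.175,103.365) -> (169.782,111.194) [heading=34, draw]
  FD 12: (169.782,111.194) -> (179.73,117.904) [heading=34, draw]
  -- iteration 6/6 --
  FD 15: (179.73,117.904) -> (192.166,126.292) [heading=34, draw]
  FD 14: (192.166,126.292) -> (203.772,134.121) [heading=34, draw]
  FD 12: (203.772,134.121) -> (213.721,140.831) [heading=34, draw]
]
LT 15: heading 34 -> 49
PD: pen down
FD 5: (213.721,140.831) -> (217.001,144.605) [heading=49, draw]
FD 8: (217.001,144.605) -> (222.249,150.642) [heading=49, draw]
Final: pos=(222.249,150.642), heading=49, 23 segment(s) drawn

Answer: 222.249 150.642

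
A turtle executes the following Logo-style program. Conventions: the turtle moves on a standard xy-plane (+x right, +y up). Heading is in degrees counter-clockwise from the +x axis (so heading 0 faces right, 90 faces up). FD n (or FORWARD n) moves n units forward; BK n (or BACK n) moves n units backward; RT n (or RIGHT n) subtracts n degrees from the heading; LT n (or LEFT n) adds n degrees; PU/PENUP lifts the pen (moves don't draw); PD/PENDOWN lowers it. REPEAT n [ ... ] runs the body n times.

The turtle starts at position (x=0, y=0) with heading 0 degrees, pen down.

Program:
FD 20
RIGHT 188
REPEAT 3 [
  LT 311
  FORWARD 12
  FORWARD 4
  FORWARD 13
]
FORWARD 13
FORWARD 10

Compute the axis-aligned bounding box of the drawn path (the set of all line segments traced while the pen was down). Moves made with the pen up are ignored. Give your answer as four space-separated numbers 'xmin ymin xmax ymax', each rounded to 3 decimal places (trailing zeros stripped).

Answer: 0 0 59.327 74.174

Derivation:
Executing turtle program step by step:
Start: pos=(0,0), heading=0, pen down
FD 20: (0,0) -> (20,0) [heading=0, draw]
RT 188: heading 0 -> 172
REPEAT 3 [
  -- iteration 1/3 --
  LT 311: heading 172 -> 123
  FD 12: (20,0) -> (13.464,10.064) [heading=123, draw]
  FD 4: (13.464,10.064) -> (11.286,13.419) [heading=123, draw]
  FD 13: (11.286,13.419) -> (4.205,24.321) [heading=123, draw]
  -- iteration 2/3 --
  LT 311: heading 123 -> 74
  FD 12: (4.205,24.321) -> (7.513,35.857) [heading=74, draw]
  FD 4: (7.513,35.857) -> (8.616,39.702) [heading=74, draw]
  FD 13: (8.616,39.702) -> (12.199,52.198) [heading=74, draw]
  -- iteration 3/3 --
  LT 311: heading 74 -> 25
  FD 12: (12.199,52.198) -> (23.075,57.269) [heading=25, draw]
  FD 4: (23.075,57.269) -> (26.7,58.96) [heading=25, draw]
  FD 13: (26.7,58.96) -> (38.482,64.454) [heading=25, draw]
]
FD 13: (38.482,64.454) -> (50.264,69.948) [heading=25, draw]
FD 10: (50.264,69.948) -> (59.327,74.174) [heading=25, draw]
Final: pos=(59.327,74.174), heading=25, 12 segment(s) drawn

Segment endpoints: x in {0, 4.205, 7.513, 8.616, 11.286, 12.199, 13.464, 20, 23.075, 26.7, 38.482, 50.264, 59.327}, y in {0, 10.064, 13.419, 24.321, 35.857, 39.702, 52.198, 57.269, 58.96, 64.454, 69.948, 74.174}
xmin=0, ymin=0, xmax=59.327, ymax=74.174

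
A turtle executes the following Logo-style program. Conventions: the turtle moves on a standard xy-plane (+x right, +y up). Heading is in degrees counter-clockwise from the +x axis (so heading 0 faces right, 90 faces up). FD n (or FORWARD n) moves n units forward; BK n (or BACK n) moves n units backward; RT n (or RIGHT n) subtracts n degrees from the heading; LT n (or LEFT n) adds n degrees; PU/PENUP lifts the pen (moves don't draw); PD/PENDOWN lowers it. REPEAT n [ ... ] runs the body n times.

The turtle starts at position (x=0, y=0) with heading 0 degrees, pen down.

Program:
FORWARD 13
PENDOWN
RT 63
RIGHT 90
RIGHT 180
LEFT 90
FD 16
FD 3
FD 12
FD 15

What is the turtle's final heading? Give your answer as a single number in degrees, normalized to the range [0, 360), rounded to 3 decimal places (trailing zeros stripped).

Answer: 117

Derivation:
Executing turtle program step by step:
Start: pos=(0,0), heading=0, pen down
FD 13: (0,0) -> (13,0) [heading=0, draw]
PD: pen down
RT 63: heading 0 -> 297
RT 90: heading 297 -> 207
RT 180: heading 207 -> 27
LT 90: heading 27 -> 117
FD 16: (13,0) -> (5.736,14.256) [heading=117, draw]
FD 3: (5.736,14.256) -> (4.374,16.929) [heading=117, draw]
FD 12: (4.374,16.929) -> (-1.074,27.621) [heading=117, draw]
FD 15: (-1.074,27.621) -> (-7.884,40.986) [heading=117, draw]
Final: pos=(-7.884,40.986), heading=117, 5 segment(s) drawn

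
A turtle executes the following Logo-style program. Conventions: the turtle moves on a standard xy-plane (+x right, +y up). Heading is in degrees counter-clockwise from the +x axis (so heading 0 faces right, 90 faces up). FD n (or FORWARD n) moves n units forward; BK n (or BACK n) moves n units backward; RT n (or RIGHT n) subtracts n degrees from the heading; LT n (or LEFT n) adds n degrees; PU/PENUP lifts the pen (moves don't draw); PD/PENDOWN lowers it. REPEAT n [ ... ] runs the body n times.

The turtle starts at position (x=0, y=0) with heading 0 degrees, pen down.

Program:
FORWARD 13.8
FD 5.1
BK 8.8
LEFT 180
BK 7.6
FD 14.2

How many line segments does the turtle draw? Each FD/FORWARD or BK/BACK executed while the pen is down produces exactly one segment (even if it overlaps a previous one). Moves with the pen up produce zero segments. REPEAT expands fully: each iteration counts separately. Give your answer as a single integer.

Answer: 5

Derivation:
Executing turtle program step by step:
Start: pos=(0,0), heading=0, pen down
FD 13.8: (0,0) -> (13.8,0) [heading=0, draw]
FD 5.1: (13.8,0) -> (18.9,0) [heading=0, draw]
BK 8.8: (18.9,0) -> (10.1,0) [heading=0, draw]
LT 180: heading 0 -> 180
BK 7.6: (10.1,0) -> (17.7,0) [heading=180, draw]
FD 14.2: (17.7,0) -> (3.5,0) [heading=180, draw]
Final: pos=(3.5,0), heading=180, 5 segment(s) drawn
Segments drawn: 5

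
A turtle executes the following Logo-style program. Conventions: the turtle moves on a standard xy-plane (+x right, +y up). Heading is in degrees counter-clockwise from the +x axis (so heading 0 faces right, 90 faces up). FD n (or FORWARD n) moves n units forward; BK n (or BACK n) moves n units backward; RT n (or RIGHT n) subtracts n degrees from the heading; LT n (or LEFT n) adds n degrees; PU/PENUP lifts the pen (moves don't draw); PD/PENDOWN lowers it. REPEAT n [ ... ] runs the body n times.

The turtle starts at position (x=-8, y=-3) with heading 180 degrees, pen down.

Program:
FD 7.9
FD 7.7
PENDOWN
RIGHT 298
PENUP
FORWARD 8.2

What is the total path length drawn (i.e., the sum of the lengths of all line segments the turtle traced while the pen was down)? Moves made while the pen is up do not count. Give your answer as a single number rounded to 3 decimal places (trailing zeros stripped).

Answer: 15.6

Derivation:
Executing turtle program step by step:
Start: pos=(-8,-3), heading=180, pen down
FD 7.9: (-8,-3) -> (-15.9,-3) [heading=180, draw]
FD 7.7: (-15.9,-3) -> (-23.6,-3) [heading=180, draw]
PD: pen down
RT 298: heading 180 -> 242
PU: pen up
FD 8.2: (-23.6,-3) -> (-27.45,-10.24) [heading=242, move]
Final: pos=(-27.45,-10.24), heading=242, 2 segment(s) drawn

Segment lengths:
  seg 1: (-8,-3) -> (-15.9,-3), length = 7.9
  seg 2: (-15.9,-3) -> (-23.6,-3), length = 7.7
Total = 15.6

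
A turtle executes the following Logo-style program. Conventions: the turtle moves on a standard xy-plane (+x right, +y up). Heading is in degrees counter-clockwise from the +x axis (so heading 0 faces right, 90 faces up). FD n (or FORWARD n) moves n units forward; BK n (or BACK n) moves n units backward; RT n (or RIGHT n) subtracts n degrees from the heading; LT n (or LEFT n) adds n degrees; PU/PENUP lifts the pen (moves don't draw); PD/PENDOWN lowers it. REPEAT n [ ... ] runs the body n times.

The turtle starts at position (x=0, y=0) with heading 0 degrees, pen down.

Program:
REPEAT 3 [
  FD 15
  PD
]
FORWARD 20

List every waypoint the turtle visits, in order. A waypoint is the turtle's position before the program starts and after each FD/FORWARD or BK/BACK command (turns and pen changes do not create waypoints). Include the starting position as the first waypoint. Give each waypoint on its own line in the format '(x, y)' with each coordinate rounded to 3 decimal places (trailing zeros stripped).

Executing turtle program step by step:
Start: pos=(0,0), heading=0, pen down
REPEAT 3 [
  -- iteration 1/3 --
  FD 15: (0,0) -> (15,0) [heading=0, draw]
  PD: pen down
  -- iteration 2/3 --
  FD 15: (15,0) -> (30,0) [heading=0, draw]
  PD: pen down
  -- iteration 3/3 --
  FD 15: (30,0) -> (45,0) [heading=0, draw]
  PD: pen down
]
FD 20: (45,0) -> (65,0) [heading=0, draw]
Final: pos=(65,0), heading=0, 4 segment(s) drawn
Waypoints (5 total):
(0, 0)
(15, 0)
(30, 0)
(45, 0)
(65, 0)

Answer: (0, 0)
(15, 0)
(30, 0)
(45, 0)
(65, 0)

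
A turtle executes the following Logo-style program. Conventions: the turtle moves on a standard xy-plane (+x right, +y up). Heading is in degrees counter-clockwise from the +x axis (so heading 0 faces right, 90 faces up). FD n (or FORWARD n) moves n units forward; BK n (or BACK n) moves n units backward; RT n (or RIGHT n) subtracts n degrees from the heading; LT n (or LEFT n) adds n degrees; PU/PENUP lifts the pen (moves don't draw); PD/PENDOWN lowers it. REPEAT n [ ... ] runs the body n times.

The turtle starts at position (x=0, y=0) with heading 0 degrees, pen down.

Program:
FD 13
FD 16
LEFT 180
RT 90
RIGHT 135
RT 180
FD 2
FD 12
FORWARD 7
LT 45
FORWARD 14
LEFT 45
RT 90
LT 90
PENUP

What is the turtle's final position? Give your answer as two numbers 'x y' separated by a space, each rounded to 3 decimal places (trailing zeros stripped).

Answer: 0.151 14.849

Derivation:
Executing turtle program step by step:
Start: pos=(0,0), heading=0, pen down
FD 13: (0,0) -> (13,0) [heading=0, draw]
FD 16: (13,0) -> (29,0) [heading=0, draw]
LT 180: heading 0 -> 180
RT 90: heading 180 -> 90
RT 135: heading 90 -> 315
RT 180: heading 315 -> 135
FD 2: (29,0) -> (27.586,1.414) [heading=135, draw]
FD 12: (27.586,1.414) -> (19.101,9.899) [heading=135, draw]
FD 7: (19.101,9.899) -> (14.151,14.849) [heading=135, draw]
LT 45: heading 135 -> 180
FD 14: (14.151,14.849) -> (0.151,14.849) [heading=180, draw]
LT 45: heading 180 -> 225
RT 90: heading 225 -> 135
LT 90: heading 135 -> 225
PU: pen up
Final: pos=(0.151,14.849), heading=225, 6 segment(s) drawn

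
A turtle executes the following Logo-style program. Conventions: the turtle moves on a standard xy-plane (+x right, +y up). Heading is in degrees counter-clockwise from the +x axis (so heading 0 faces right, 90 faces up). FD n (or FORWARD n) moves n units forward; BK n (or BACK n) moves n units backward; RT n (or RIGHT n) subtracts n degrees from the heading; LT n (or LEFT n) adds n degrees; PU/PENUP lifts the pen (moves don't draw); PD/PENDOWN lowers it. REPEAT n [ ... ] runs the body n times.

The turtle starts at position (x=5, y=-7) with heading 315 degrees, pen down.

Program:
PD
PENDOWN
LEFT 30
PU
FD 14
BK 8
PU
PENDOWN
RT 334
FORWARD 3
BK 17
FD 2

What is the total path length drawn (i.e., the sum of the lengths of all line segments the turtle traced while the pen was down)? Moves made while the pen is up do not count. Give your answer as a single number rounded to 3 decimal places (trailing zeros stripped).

Executing turtle program step by step:
Start: pos=(5,-7), heading=315, pen down
PD: pen down
PD: pen down
LT 30: heading 315 -> 345
PU: pen up
FD 14: (5,-7) -> (18.523,-10.623) [heading=345, move]
BK 8: (18.523,-10.623) -> (10.796,-8.553) [heading=345, move]
PU: pen up
PD: pen down
RT 334: heading 345 -> 11
FD 3: (10.796,-8.553) -> (13.74,-7.98) [heading=11, draw]
BK 17: (13.74,-7.98) -> (-2.947,-11.224) [heading=11, draw]
FD 2: (-2.947,-11.224) -> (-0.984,-10.843) [heading=11, draw]
Final: pos=(-0.984,-10.843), heading=11, 3 segment(s) drawn

Segment lengths:
  seg 1: (10.796,-8.553) -> (13.74,-7.98), length = 3
  seg 2: (13.74,-7.98) -> (-2.947,-11.224), length = 17
  seg 3: (-2.947,-11.224) -> (-0.984,-10.843), length = 2
Total = 22

Answer: 22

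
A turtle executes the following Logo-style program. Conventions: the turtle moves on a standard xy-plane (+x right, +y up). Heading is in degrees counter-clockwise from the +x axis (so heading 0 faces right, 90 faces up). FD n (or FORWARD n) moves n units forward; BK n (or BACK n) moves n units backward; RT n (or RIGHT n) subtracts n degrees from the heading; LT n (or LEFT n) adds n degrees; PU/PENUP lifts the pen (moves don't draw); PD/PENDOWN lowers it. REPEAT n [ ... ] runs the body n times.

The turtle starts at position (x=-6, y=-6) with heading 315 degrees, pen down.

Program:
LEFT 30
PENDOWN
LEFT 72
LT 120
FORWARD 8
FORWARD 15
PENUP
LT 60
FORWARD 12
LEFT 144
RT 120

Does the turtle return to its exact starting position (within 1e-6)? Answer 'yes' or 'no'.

Answer: no

Derivation:
Executing turtle program step by step:
Start: pos=(-6,-6), heading=315, pen down
LT 30: heading 315 -> 345
PD: pen down
LT 72: heading 345 -> 57
LT 120: heading 57 -> 177
FD 8: (-6,-6) -> (-13.989,-5.581) [heading=177, draw]
FD 15: (-13.989,-5.581) -> (-28.968,-4.796) [heading=177, draw]
PU: pen up
LT 60: heading 177 -> 237
FD 12: (-28.968,-4.796) -> (-35.504,-14.86) [heading=237, move]
LT 144: heading 237 -> 21
RT 120: heading 21 -> 261
Final: pos=(-35.504,-14.86), heading=261, 2 segment(s) drawn

Start position: (-6, -6)
Final position: (-35.504, -14.86)
Distance = 30.806; >= 1e-6 -> NOT closed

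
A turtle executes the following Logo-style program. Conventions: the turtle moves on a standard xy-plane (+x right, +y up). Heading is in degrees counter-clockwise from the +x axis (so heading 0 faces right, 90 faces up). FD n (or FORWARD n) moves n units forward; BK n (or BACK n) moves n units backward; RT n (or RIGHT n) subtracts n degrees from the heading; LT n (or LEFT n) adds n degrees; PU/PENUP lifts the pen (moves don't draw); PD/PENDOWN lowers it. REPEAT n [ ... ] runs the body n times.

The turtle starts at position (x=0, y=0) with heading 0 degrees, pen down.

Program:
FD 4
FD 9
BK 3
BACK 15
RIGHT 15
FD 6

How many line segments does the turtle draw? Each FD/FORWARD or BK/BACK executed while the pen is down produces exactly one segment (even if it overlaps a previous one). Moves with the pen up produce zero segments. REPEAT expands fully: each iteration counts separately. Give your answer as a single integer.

Answer: 5

Derivation:
Executing turtle program step by step:
Start: pos=(0,0), heading=0, pen down
FD 4: (0,0) -> (4,0) [heading=0, draw]
FD 9: (4,0) -> (13,0) [heading=0, draw]
BK 3: (13,0) -> (10,0) [heading=0, draw]
BK 15: (10,0) -> (-5,0) [heading=0, draw]
RT 15: heading 0 -> 345
FD 6: (-5,0) -> (0.796,-1.553) [heading=345, draw]
Final: pos=(0.796,-1.553), heading=345, 5 segment(s) drawn
Segments drawn: 5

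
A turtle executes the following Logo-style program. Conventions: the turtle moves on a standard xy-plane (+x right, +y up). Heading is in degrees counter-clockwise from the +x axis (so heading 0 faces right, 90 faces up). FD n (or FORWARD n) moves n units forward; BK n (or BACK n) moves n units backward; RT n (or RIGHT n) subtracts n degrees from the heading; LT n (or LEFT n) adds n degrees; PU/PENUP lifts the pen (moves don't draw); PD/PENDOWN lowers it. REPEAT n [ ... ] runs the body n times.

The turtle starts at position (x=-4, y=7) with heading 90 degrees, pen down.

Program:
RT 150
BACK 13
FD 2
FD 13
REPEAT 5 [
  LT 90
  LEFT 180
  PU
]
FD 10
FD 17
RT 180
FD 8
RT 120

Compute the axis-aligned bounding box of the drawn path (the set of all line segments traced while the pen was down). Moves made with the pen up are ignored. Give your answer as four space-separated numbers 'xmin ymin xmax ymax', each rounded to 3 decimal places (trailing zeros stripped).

Executing turtle program step by step:
Start: pos=(-4,7), heading=90, pen down
RT 150: heading 90 -> 300
BK 13: (-4,7) -> (-10.5,18.258) [heading=300, draw]
FD 2: (-10.5,18.258) -> (-9.5,16.526) [heading=300, draw]
FD 13: (-9.5,16.526) -> (-3,5.268) [heading=300, draw]
REPEAT 5 [
  -- iteration 1/5 --
  LT 90: heading 300 -> 30
  LT 180: heading 30 -> 210
  PU: pen up
  -- iteration 2/5 --
  LT 90: heading 210 -> 300
  LT 180: heading 300 -> 120
  PU: pen up
  -- iteration 3/5 --
  LT 90: heading 120 -> 210
  LT 180: heading 210 -> 30
  PU: pen up
  -- iteration 4/5 --
  LT 90: heading 30 -> 120
  LT 180: heading 120 -> 300
  PU: pen up
  -- iteration 5/5 --
  LT 90: heading 300 -> 30
  LT 180: heading 30 -> 210
  PU: pen up
]
FD 10: (-3,5.268) -> (-11.66,0.268) [heading=210, move]
FD 17: (-11.66,0.268) -> (-26.383,-8.232) [heading=210, move]
RT 180: heading 210 -> 30
FD 8: (-26.383,-8.232) -> (-19.454,-4.232) [heading=30, move]
RT 120: heading 30 -> 270
Final: pos=(-19.454,-4.232), heading=270, 3 segment(s) drawn

Segment endpoints: x in {-10.5, -9.5, -4, -3}, y in {5.268, 7, 16.526, 18.258}
xmin=-10.5, ymin=5.268, xmax=-3, ymax=18.258

Answer: -10.5 5.268 -3 18.258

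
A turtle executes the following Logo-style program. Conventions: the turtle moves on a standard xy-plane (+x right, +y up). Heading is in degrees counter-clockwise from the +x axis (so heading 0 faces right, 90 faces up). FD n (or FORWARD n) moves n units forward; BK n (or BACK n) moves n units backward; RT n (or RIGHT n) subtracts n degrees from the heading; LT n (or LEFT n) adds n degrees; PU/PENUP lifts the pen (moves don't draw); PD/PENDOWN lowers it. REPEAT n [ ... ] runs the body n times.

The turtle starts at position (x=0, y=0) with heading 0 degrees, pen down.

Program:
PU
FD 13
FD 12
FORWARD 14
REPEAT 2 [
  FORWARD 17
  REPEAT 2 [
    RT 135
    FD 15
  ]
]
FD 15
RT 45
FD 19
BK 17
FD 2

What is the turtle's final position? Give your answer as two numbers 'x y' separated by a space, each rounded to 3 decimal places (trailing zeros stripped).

Answer: 23.172 13.615

Derivation:
Executing turtle program step by step:
Start: pos=(0,0), heading=0, pen down
PU: pen up
FD 13: (0,0) -> (13,0) [heading=0, move]
FD 12: (13,0) -> (25,0) [heading=0, move]
FD 14: (25,0) -> (39,0) [heading=0, move]
REPEAT 2 [
  -- iteration 1/2 --
  FD 17: (39,0) -> (56,0) [heading=0, move]
  REPEAT 2 [
    -- iteration 1/2 --
    RT 135: heading 0 -> 225
    FD 15: (56,0) -> (45.393,-10.607) [heading=225, move]
    -- iteration 2/2 --
    RT 135: heading 225 -> 90
    FD 15: (45.393,-10.607) -> (45.393,4.393) [heading=90, move]
  ]
  -- iteration 2/2 --
  FD 17: (45.393,4.393) -> (45.393,21.393) [heading=90, move]
  REPEAT 2 [
    -- iteration 1/2 --
    RT 135: heading 90 -> 315
    FD 15: (45.393,21.393) -> (56,10.787) [heading=315, move]
    -- iteration 2/2 --
    RT 135: heading 315 -> 180
    FD 15: (56,10.787) -> (41,10.787) [heading=180, move]
  ]
]
FD 15: (41,10.787) -> (26,10.787) [heading=180, move]
RT 45: heading 180 -> 135
FD 19: (26,10.787) -> (12.565,24.222) [heading=135, move]
BK 17: (12.565,24.222) -> (24.586,12.201) [heading=135, move]
FD 2: (24.586,12.201) -> (23.172,13.615) [heading=135, move]
Final: pos=(23.172,13.615), heading=135, 0 segment(s) drawn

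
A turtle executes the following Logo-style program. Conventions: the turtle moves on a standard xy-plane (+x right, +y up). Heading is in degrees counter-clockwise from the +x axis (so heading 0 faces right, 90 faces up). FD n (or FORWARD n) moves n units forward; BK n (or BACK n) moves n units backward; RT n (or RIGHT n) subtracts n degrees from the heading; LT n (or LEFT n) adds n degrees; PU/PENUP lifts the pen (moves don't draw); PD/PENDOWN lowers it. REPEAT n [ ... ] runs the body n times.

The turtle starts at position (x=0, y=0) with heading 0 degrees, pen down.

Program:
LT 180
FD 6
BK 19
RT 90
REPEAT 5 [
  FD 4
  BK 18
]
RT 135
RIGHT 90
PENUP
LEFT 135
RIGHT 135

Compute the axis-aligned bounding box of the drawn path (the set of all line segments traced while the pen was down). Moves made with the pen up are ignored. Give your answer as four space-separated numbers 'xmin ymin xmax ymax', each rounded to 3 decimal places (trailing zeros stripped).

Answer: -6 -70 13 4

Derivation:
Executing turtle program step by step:
Start: pos=(0,0), heading=0, pen down
LT 180: heading 0 -> 180
FD 6: (0,0) -> (-6,0) [heading=180, draw]
BK 19: (-6,0) -> (13,0) [heading=180, draw]
RT 90: heading 180 -> 90
REPEAT 5 [
  -- iteration 1/5 --
  FD 4: (13,0) -> (13,4) [heading=90, draw]
  BK 18: (13,4) -> (13,-14) [heading=90, draw]
  -- iteration 2/5 --
  FD 4: (13,-14) -> (13,-10) [heading=90, draw]
  BK 18: (13,-10) -> (13,-28) [heading=90, draw]
  -- iteration 3/5 --
  FD 4: (13,-28) -> (13,-24) [heading=90, draw]
  BK 18: (13,-24) -> (13,-42) [heading=90, draw]
  -- iteration 4/5 --
  FD 4: (13,-42) -> (13,-38) [heading=90, draw]
  BK 18: (13,-38) -> (13,-56) [heading=90, draw]
  -- iteration 5/5 --
  FD 4: (13,-56) -> (13,-52) [heading=90, draw]
  BK 18: (13,-52) -> (13,-70) [heading=90, draw]
]
RT 135: heading 90 -> 315
RT 90: heading 315 -> 225
PU: pen up
LT 135: heading 225 -> 0
RT 135: heading 0 -> 225
Final: pos=(13,-70), heading=225, 12 segment(s) drawn

Segment endpoints: x in {-6, 0, 13, 13, 13, 13, 13, 13}, y in {-70, -56, -52, -42, -38, -28, -24, -14, -10, 0, 0, 0, 4}
xmin=-6, ymin=-70, xmax=13, ymax=4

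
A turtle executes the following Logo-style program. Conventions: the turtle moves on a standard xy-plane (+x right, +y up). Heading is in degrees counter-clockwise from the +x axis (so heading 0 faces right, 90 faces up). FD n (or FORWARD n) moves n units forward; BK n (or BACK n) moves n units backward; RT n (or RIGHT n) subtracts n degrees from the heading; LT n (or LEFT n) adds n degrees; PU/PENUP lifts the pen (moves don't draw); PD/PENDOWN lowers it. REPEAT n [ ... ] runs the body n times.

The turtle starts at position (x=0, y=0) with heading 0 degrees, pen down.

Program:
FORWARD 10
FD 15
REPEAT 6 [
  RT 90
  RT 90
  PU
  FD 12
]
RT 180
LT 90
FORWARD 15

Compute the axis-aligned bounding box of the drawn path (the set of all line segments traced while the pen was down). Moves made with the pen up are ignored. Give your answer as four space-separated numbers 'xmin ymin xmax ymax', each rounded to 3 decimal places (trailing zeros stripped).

Executing turtle program step by step:
Start: pos=(0,0), heading=0, pen down
FD 10: (0,0) -> (10,0) [heading=0, draw]
FD 15: (10,0) -> (25,0) [heading=0, draw]
REPEAT 6 [
  -- iteration 1/6 --
  RT 90: heading 0 -> 270
  RT 90: heading 270 -> 180
  PU: pen up
  FD 12: (25,0) -> (13,0) [heading=180, move]
  -- iteration 2/6 --
  RT 90: heading 180 -> 90
  RT 90: heading 90 -> 0
  PU: pen up
  FD 12: (13,0) -> (25,0) [heading=0, move]
  -- iteration 3/6 --
  RT 90: heading 0 -> 270
  RT 90: heading 270 -> 180
  PU: pen up
  FD 12: (25,0) -> (13,0) [heading=180, move]
  -- iteration 4/6 --
  RT 90: heading 180 -> 90
  RT 90: heading 90 -> 0
  PU: pen up
  FD 12: (13,0) -> (25,0) [heading=0, move]
  -- iteration 5/6 --
  RT 90: heading 0 -> 270
  RT 90: heading 270 -> 180
  PU: pen up
  FD 12: (25,0) -> (13,0) [heading=180, move]
  -- iteration 6/6 --
  RT 90: heading 180 -> 90
  RT 90: heading 90 -> 0
  PU: pen up
  FD 12: (13,0) -> (25,0) [heading=0, move]
]
RT 180: heading 0 -> 180
LT 90: heading 180 -> 270
FD 15: (25,0) -> (25,-15) [heading=270, move]
Final: pos=(25,-15), heading=270, 2 segment(s) drawn

Segment endpoints: x in {0, 10, 25}, y in {0}
xmin=0, ymin=0, xmax=25, ymax=0

Answer: 0 0 25 0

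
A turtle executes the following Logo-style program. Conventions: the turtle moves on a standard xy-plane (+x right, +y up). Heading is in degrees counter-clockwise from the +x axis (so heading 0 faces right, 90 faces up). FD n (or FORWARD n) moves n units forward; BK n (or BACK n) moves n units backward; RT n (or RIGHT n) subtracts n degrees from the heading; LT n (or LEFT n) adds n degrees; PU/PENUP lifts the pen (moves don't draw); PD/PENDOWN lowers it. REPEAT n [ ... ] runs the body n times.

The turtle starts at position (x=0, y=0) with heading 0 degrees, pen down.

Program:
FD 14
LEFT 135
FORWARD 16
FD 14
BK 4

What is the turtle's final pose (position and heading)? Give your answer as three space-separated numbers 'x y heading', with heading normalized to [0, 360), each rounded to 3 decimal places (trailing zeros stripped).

Answer: -4.385 18.385 135

Derivation:
Executing turtle program step by step:
Start: pos=(0,0), heading=0, pen down
FD 14: (0,0) -> (14,0) [heading=0, draw]
LT 135: heading 0 -> 135
FD 16: (14,0) -> (2.686,11.314) [heading=135, draw]
FD 14: (2.686,11.314) -> (-7.213,21.213) [heading=135, draw]
BK 4: (-7.213,21.213) -> (-4.385,18.385) [heading=135, draw]
Final: pos=(-4.385,18.385), heading=135, 4 segment(s) drawn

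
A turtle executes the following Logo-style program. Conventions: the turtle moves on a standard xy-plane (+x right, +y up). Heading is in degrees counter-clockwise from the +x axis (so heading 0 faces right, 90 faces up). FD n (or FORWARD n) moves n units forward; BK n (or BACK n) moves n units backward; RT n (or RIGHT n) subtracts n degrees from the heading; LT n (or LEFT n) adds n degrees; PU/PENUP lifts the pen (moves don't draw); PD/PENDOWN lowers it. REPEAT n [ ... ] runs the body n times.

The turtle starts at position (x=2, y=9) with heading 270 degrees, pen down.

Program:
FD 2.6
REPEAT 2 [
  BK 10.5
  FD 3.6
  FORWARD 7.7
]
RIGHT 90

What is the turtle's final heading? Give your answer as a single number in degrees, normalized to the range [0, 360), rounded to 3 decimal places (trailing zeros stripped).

Answer: 180

Derivation:
Executing turtle program step by step:
Start: pos=(2,9), heading=270, pen down
FD 2.6: (2,9) -> (2,6.4) [heading=270, draw]
REPEAT 2 [
  -- iteration 1/2 --
  BK 10.5: (2,6.4) -> (2,16.9) [heading=270, draw]
  FD 3.6: (2,16.9) -> (2,13.3) [heading=270, draw]
  FD 7.7: (2,13.3) -> (2,5.6) [heading=270, draw]
  -- iteration 2/2 --
  BK 10.5: (2,5.6) -> (2,16.1) [heading=270, draw]
  FD 3.6: (2,16.1) -> (2,12.5) [heading=270, draw]
  FD 7.7: (2,12.5) -> (2,4.8) [heading=270, draw]
]
RT 90: heading 270 -> 180
Final: pos=(2,4.8), heading=180, 7 segment(s) drawn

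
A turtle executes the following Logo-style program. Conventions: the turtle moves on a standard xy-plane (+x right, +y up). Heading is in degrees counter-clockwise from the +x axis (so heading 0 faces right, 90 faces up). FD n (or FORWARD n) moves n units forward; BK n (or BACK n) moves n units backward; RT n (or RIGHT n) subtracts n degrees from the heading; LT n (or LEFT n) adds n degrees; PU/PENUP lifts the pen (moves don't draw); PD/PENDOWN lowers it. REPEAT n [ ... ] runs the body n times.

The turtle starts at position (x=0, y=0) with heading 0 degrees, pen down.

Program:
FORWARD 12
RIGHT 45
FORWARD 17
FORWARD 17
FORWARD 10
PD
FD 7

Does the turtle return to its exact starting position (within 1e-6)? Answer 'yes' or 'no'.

Executing turtle program step by step:
Start: pos=(0,0), heading=0, pen down
FD 12: (0,0) -> (12,0) [heading=0, draw]
RT 45: heading 0 -> 315
FD 17: (12,0) -> (24.021,-12.021) [heading=315, draw]
FD 17: (24.021,-12.021) -> (36.042,-24.042) [heading=315, draw]
FD 10: (36.042,-24.042) -> (43.113,-31.113) [heading=315, draw]
PD: pen down
FD 7: (43.113,-31.113) -> (48.062,-36.062) [heading=315, draw]
Final: pos=(48.062,-36.062), heading=315, 5 segment(s) drawn

Start position: (0, 0)
Final position: (48.062, -36.062)
Distance = 60.087; >= 1e-6 -> NOT closed

Answer: no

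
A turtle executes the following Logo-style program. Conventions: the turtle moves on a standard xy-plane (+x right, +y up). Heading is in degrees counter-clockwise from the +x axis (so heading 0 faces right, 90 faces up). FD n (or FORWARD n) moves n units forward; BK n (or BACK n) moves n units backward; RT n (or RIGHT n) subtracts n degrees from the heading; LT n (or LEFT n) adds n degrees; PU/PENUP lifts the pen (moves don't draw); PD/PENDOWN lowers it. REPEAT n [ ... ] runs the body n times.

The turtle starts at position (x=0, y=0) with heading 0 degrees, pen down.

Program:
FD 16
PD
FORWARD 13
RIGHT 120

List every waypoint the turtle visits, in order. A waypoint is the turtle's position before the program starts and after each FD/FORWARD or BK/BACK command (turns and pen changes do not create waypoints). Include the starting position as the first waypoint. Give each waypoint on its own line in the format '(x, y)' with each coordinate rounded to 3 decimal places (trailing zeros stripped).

Answer: (0, 0)
(16, 0)
(29, 0)

Derivation:
Executing turtle program step by step:
Start: pos=(0,0), heading=0, pen down
FD 16: (0,0) -> (16,0) [heading=0, draw]
PD: pen down
FD 13: (16,0) -> (29,0) [heading=0, draw]
RT 120: heading 0 -> 240
Final: pos=(29,0), heading=240, 2 segment(s) drawn
Waypoints (3 total):
(0, 0)
(16, 0)
(29, 0)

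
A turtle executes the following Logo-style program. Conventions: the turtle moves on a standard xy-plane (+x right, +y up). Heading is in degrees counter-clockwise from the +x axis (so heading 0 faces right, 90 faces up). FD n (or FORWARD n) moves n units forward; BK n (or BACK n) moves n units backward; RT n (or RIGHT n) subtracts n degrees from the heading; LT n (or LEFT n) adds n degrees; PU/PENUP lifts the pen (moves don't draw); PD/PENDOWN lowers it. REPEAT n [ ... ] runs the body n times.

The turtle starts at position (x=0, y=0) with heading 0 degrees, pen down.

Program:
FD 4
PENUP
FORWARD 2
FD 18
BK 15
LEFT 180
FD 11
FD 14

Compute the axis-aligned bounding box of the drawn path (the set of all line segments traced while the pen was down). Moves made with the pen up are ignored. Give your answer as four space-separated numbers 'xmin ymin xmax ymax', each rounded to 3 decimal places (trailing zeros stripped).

Executing turtle program step by step:
Start: pos=(0,0), heading=0, pen down
FD 4: (0,0) -> (4,0) [heading=0, draw]
PU: pen up
FD 2: (4,0) -> (6,0) [heading=0, move]
FD 18: (6,0) -> (24,0) [heading=0, move]
BK 15: (24,0) -> (9,0) [heading=0, move]
LT 180: heading 0 -> 180
FD 11: (9,0) -> (-2,0) [heading=180, move]
FD 14: (-2,0) -> (-16,0) [heading=180, move]
Final: pos=(-16,0), heading=180, 1 segment(s) drawn

Segment endpoints: x in {0, 4}, y in {0}
xmin=0, ymin=0, xmax=4, ymax=0

Answer: 0 0 4 0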